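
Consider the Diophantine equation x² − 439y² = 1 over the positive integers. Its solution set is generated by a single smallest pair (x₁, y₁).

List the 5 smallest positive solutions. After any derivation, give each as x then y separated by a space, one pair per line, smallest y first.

440 21
387199 18480
340734680 16262379
299846131201 14310875040
263864254722200 12593553772821

√439 → a₀=20, period (1,19,1,40); ℓ=4 even so k=3
a_0=20:  p_0=20·1+0=20,  q_0=20·0+1=1
a_1=1:  p_1=1·20+1=21,  q_1=1·1+0=1
a_2=19:  p_2=19·21+20=419,  q_2=19·1+1=20
a_3=1:  p_3=1·419+21=440,  q_3=1·20+1=21
fundamental: x₁=440, y₁=21  (since 193600 − 439·441 = 1)
n=2: (440,21)∘(440,21) = (440·440+439·21·21, 440·21+21·440) = (387199,18480)
n=3: (387199,18480)∘(440,21) = (440·387199+439·21·18480, 440·18480+21·387199) = (340734680,16262379)
n=4: (340734680,16262379)∘(440,21) = (440·340734680+439·21·16262379, 440·16262379+21·340734680) = (299846131201,14310875040)
n=5: (299846131201,14310875040)∘(440,21) = (440·299846131201+439·21·14310875040, 440·14310875040+21·299846131201) = (263864254722200,12593553772821)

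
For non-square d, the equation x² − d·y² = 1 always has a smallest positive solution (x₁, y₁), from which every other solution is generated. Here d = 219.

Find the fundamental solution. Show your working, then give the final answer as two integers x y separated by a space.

√219 → a₀=14, period (1,3,1,28); ℓ=4 even so k=3
step 0: (14, 1)  from 14·(1,0) + (0,1)
step 1: (15, 1)  from 1·(14,1) + (1,0)
step 2: (59, 4)  from 3·(15,1) + (14,1)
step 3: (74, 5)  from 1·(59,4) + (15,1)
fundamental: x₁=74, y₁=5  (since 5476 − 219·25 = 1)

74 5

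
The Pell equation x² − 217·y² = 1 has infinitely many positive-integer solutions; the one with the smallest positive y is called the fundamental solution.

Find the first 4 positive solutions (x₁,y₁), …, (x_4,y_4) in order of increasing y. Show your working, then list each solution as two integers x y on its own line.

3844063 260952
29553640695937 2006231855952
227212113429087499999 15424163293772565000
1746835356769087211376615937 118582910847096488831334048

[14; 1,2,1,2,1,…,2,1,28] for √217; ℓ=16 ⇒ convergent index 15
k=0  a_k=14  p_k/q_k = 14/1
k=1  a_k=1  p_k/q_k = 15/1
k=2  a_k=2  p_k/q_k = 44/3
k=3  a_k=1  p_k/q_k = 59/4
k=4  a_k=2  p_k/q_k = 162/11
k=5  a_k=1  p_k/q_k = 221/15
k=6  a_k=1  p_k/q_k = 383/26
k=7  a_k=9  p_k/q_k = 3668/249
k=8  a_k=4  p_k/q_k = 15055/1022
k=9  a_k=9  p_k/q_k = 139163/9447
…
k=11  a_k=1  p_k/q_k = 293381/19916
k=12  a_k=2  p_k/q_k = 740980/50301
k=13  a_k=1  p_k/q_k = 1034361/70217
k=14  a_k=2  p_k/q_k = 2809702/190735
k=15  a_k=1  p_k/q_k = 3844063/260952
fundamental: x₁=3844063, y₁=260952  (since 14776820347969 − 217·68095946304 = 1)
n=2: (3844063,260952)∘(3844063,260952) = (3844063·3844063+217·260952·260952, 3844063·260952+260952·3844063) = (29553640695937,2006231855952)
n=3: (29553640695937,2006231855952)∘(3844063,260952) = (3844063·29553640695937+217·260952·2006231855952, 3844063·2006231855952+260952·29553640695937) = (227212113429087499999,15424163293772565000)
n=4: (227212113429087499999,15424163293772565000)∘(3844063,260952) = (3844063·227212113429087499999+217·260952·15424163293772565000, 3844063·15424163293772565000+260952·227212113429087499999) = (1746835356769087211376615937,118582910847096488831334048)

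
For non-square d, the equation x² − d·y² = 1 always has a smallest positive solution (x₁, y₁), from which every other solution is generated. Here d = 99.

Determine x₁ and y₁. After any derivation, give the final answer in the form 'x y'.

[9; 1,18] for √99; ℓ=2 ⇒ convergent index 1
i=0: a=9 ⇒ p=9, q=1
i=1: a=1 ⇒ p=10, q=1
→ (10, 1).  Check: 10²=100, 99·1²=99, difference 1.

10 1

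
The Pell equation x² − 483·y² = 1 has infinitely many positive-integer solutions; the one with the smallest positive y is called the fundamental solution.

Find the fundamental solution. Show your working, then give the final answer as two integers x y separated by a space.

√483 = [21; 1,42, …], period ℓ=2 (even) → k=1
k=0  a_k=21  p_k/q_k = 21/1
k=1  a_k=1  p_k/q_k = 22/1
→ (22, 1).  Check: 22²=484, 483·1²=483, difference 1.

22 1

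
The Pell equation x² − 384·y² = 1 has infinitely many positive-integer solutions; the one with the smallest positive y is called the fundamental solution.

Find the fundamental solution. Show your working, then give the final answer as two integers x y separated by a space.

4801 245

√384 → a₀=19, period (1,1,2,9,2,1,1,38); ℓ=8 even so k=7
step 0: (19, 1)  from 19·(1,0) + (0,1)
…
step 3: (98, 5)  from 2·(39,2) + (20,1)
step 4: (921, 47)  from 9·(98,5) + (39,2)
step 5: (1940, 99)  from 2·(921,47) + (98,5)
step 6: (2861, 146)  from 1·(1940,99) + (921,47)
step 7: (4801, 245)  from 1·(2861,146) + (1940,99)
(x₁, y₁) = (4801, 245);  4801² − 384·245² = 1 ✓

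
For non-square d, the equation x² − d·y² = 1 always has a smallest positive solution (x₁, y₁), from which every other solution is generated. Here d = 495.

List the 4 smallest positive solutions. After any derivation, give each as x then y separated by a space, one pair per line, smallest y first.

89 4
15841 712
2819609 126732
501874561 22557584

√495 = [22; 4,44, …], period ℓ=2 (even) → k=1
k=0  a_k=22  p_k/q_k = 22/1
k=1  a_k=4  p_k/q_k = 89/4
fundamental: x₁=89, y₁=4  (since 7921 − 495·16 = 1)
n=2: (89,4)∘(89,4) = (89·89+495·4·4, 89·4+4·89) = (15841,712)
n=3: (15841,712)∘(89,4) = (89·15841+495·4·712, 89·712+4·15841) = (2819609,126732)
n=4: (2819609,126732)∘(89,4) = (89·2819609+495·4·126732, 89·126732+4·2819609) = (501874561,22557584)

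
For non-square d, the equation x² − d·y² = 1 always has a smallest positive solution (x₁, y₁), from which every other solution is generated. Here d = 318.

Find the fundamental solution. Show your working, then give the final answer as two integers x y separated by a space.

d=318: √d = [17; 1,4,1,34] (ℓ=4, even), read p_3/q_3
a_0=17:  p_0=17·1+0=17,  q_0=17·0+1=1
a_1=1:  p_1=1·17+1=18,  q_1=1·1+0=1
a_2=4:  p_2=4·18+17=89,  q_2=4·1+1=5
a_3=1:  p_3=1·89+18=107,  q_3=1·5+1=6
fundamental: x₁=107, y₁=6  (since 11449 − 318·36 = 1)

107 6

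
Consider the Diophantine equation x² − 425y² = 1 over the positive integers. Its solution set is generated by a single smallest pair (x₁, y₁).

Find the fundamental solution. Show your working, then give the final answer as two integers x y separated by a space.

143649 6968

d=425: √d = [20; 1,1,1,1,1,1,40] (ℓ=7, odd), read p_13/q_13
step 0: (20, 1)  from 20·(1,0) + (0,1)
…
step 4: (103, 5)  from 1·(62,3) + (41,2)
…
step 11: (55229, 2679)  from 1·(33191,1610) + (22038,1069)
step 12: (88420, 4289)  from 1·(55229,2679) + (33191,1610)
step 13: (143649, 6968)  from 1·(88420,4289) + (55229,2679)
(x₁, y₁) = (143649, 6968);  143649² − 425·6968² = 1 ✓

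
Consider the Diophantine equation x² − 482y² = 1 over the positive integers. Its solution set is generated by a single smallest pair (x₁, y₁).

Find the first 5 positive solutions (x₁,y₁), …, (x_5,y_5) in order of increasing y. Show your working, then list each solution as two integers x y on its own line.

483 22
466577 21252
450712899 20529410
435388193857 19831388808
420584544552963 19157101059118

d=482: √d = [21; 1,20,1,42] (ℓ=4, even), read p_3/q_3
step 0: (21, 1)  from 21·(1,0) + (0,1)
…
step 2: (461, 21)  from 20·(22,1) + (21,1)
step 3: (483, 22)  from 1·(461,21) + (22,1)
fundamental: x₁=483, y₁=22  (since 233289 − 482·484 = 1)
(x_2, y_2) = (483·483 + 482·22·22, 483·22 + 22·483) = (466577, 21252)
(x_3, y_3) = (483·466577 + 482·22·21252, 483·21252 + 22·466577) = (450712899, 20529410)
(x_4, y_4) = (483·450712899 + 482·22·20529410, 483·20529410 + 22·450712899) = (435388193857, 19831388808)
(x_5, y_5) = (483·435388193857 + 482·22·19831388808, 483·19831388808 + 22·435388193857) = (420584544552963, 19157101059118)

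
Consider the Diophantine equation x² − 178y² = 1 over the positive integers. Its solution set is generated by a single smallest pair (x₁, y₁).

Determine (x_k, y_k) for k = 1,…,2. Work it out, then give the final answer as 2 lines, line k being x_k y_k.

1601 120
5126401 384240

d=178: √d = [13; 2,1,12,1,2,26] (ℓ=6, even), read p_5/q_5
k=0  a_k=13  p_k/q_k = 13/1
…
k=4  a_k=1  p_k/q_k = 547/41
k=5  a_k=2  p_k/q_k = 1601/120
→ (1601, 120).  Check: 1601²=2563201, 178·120²=2563200, difference 1.
(1601+120√178)^2 = 5126401 + 384240√178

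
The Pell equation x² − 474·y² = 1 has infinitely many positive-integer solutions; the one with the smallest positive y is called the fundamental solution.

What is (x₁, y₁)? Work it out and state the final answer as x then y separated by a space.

[21; 1,3,2,1,1,…,3,1,42] for √474; ℓ=14 ⇒ convergent index 13
a_0=21:  p_0=21·1+0=21,  q_0=21·0+1=1
a_1=1:  p_1=1·21+1=22,  q_1=1·1+0=1
…
a_3=2:  p_3=2·87+22=196,  q_3=2·4+1=9
…
a_5=1:  p_5=1·283+196=479,  q_5=1·13+9=22
a_6=1:  p_6=1·479+283=762,  q_6=1·22+13=35
a_7=6:  p_7=6·762+479=5051,  q_7=6·35+22=232
a_8=1:  p_8=1·5051+762=5813,  q_8=1·232+35=267
a_9=1:  p_9=1·5813+5051=10864,  q_9=1·267+232=499
a_10=1:  p_10=1·10864+5813=16677,  q_10=1·499+267=766
a_11=2:  p_11=2·16677+10864=44218,  q_11=2·766+499=2031
a_12=3:  p_12=3·44218+16677=149331,  q_12=3·2031+766=6859
a_13=1:  p_13=1·149331+44218=193549,  q_13=1·6859+2031=8890
(x₁, y₁) = (193549, 8890);  193549² − 474·8890² = 1 ✓

193549 8890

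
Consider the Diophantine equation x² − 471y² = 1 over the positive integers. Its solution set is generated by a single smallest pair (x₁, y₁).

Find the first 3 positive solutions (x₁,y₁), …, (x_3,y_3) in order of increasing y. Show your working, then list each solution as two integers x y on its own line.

√471 = [21; 1,2,2,1,3,…,2,1,42, …], period ℓ=14 (even) → k=13
i=0: a=21 ⇒ p=21, q=1
…
i=2: a=2 ⇒ p=65, q=3
i=3: a=2 ⇒ p=152, q=7
…
i=7: a=14 ⇒ p=48809, q=2249
…
i=9: a=3 ⇒ p=644804, q=29711
…
i=11: a=2 ⇒ p=2331742, q=107441
i=12: a=2 ⇒ p=5506953, q=253747
i=13: a=1 ⇒ p=7838695, q=361188
fundamental: x₁=7838695, y₁=361188  (since 61445139303025 − 471·130456771344 = 1)
(x_2, y_2) = (7838695·7838695 + 471·361188·361188, 7838695·361188 + 361188·7838695) = (122890278606049, 5662485139320)
(x_3, y_3) = (7838695·122890278606049 + 471·361188·5662485139320, 7838695·5662485139320 + 361188·122890278606049) = (1926598824915678693415, 88772987898323613612)

7838695 361188
122890278606049 5662485139320
1926598824915678693415 88772987898323613612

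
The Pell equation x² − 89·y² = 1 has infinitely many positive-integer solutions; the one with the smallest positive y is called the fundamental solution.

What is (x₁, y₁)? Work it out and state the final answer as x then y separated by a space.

√89 = [9; 2,3,3,2,18, …], period ℓ=5 (odd) → k=9
a_0=9:  p_0=9·1+0=9,  q_0=9·0+1=1
a_1=2:  p_1=2·9+1=19,  q_1=2·1+0=2
…
a_4=2:  p_4=2·217+66=500,  q_4=2·23+7=53
a_5=18:  p_5=18·500+217=9217,  q_5=18·53+23=977
…
a_8=3:  p_8=3·66019+18934=216991,  q_8=3·6998+2007=23001
a_9=2:  p_9=2·216991+66019=500001,  q_9=2·23001+6998=53000
→ (500001, 53000).  Check: 500001²=250001000001, 89·53000²=250001000000, difference 1.

500001 53000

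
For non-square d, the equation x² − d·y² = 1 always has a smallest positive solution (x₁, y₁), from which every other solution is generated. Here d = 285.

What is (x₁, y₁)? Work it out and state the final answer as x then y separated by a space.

2431 144

√285 → a₀=16, period (1,7,2,7,1,32); ℓ=6 even so k=5
step 0: (16, 1)  from 16·(1,0) + (0,1)
step 1: (17, 1)  from 1·(16,1) + (1,0)
step 2: (135, 8)  from 7·(17,1) + (16,1)
…
step 4: (2144, 127)  from 7·(287,17) + (135,8)
step 5: (2431, 144)  from 1·(2144,127) + (287,17)
→ (2431, 144).  Check: 2431²=5909761, 285·144²=5909760, difference 1.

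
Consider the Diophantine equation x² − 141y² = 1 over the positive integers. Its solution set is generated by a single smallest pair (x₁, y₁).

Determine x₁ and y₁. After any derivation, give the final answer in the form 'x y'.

√141 → a₀=11, period (1,6,1,22); ℓ=4 even so k=3
a_0=11:  p_0=11·1+0=11,  q_0=11·0+1=1
a_1=1:  p_1=1·11+1=12,  q_1=1·1+0=1
a_2=6:  p_2=6·12+11=83,  q_2=6·1+1=7
a_3=1:  p_3=1·83+12=95,  q_3=1·7+1=8
fundamental: x₁=95, y₁=8  (since 9025 − 141·64 = 1)

95 8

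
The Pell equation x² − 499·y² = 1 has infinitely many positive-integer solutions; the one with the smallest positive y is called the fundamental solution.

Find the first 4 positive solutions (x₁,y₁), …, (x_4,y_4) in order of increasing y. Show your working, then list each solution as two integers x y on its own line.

[22; 2,1,21,1,2,44] for √499; ℓ=6 ⇒ convergent index 5
k=0  a_k=22  p_k/q_k = 22/1
…
k=2  a_k=1  p_k/q_k = 67/3
k=3  a_k=21  p_k/q_k = 1452/65
k=4  a_k=1  p_k/q_k = 1519/68
k=5  a_k=2  p_k/q_k = 4490/201
fundamental: x₁=4490, y₁=201  (since 20160100 − 499·40401 = 1)
(x_2, y_2) = (4490·4490 + 499·201·201, 4490·201 + 201·4490) = (40320199, 1804980)
(x_3, y_3) = (4490·40320199 + 499·201·1804980, 4490·1804980 + 201·40320199) = (362075382530, 16208720199)
(x_4, y_4) = (4490·362075382530 + 499·201·16208720199, 4490·16208720199 + 201·362075382530) = (3251436894799201, 145554305582040)

4490 201
40320199 1804980
362075382530 16208720199
3251436894799201 145554305582040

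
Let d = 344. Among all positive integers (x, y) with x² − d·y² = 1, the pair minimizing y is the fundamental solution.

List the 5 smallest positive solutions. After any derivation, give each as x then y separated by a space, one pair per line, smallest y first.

√344 → a₀=18, period (1,1,4,1,3,1,4,1,1,36); ℓ=10 even so k=9
i=0: a=18 ⇒ p=18, q=1
i=1: a=1 ⇒ p=19, q=1
…
i=3: a=4 ⇒ p=167, q=9
i=4: a=1 ⇒ p=204, q=11
i=5: a=3 ⇒ p=779, q=42
…
i=7: a=4 ⇒ p=4711, q=254
i=8: a=1 ⇒ p=5694, q=307
i=9: a=1 ⇒ p=10405, q=561
fundamental: x₁=10405, y₁=561  (since 108264025 − 344·314721 = 1)
k=2:  x_2 = 10405·10405+344·561·561 = 216528049,  y_2 = 10405·561+561·10405 = 11674410
k=3:  x_3 = 10405·216528049+344·561·11674410 = 4505948689285,  y_3 = 10405·11674410+561·216528049 = 242944471539
k=4:  x_4 = 10405·4505948689285+344·561·242944471539 = 93768792007492801,  y_4 = 10405·242944471539+561·4505948689285 = 5055674441052180
k=5:  x_5 = 10405·93768792007492801+344·561·5055674441052180 = 1951328557169976499525,  y_5 = 10405·5055674441052180+561·93768792007492801 = 105208584875351394261

10405 561
216528049 11674410
4505948689285 242944471539
93768792007492801 5055674441052180
1951328557169976499525 105208584875351394261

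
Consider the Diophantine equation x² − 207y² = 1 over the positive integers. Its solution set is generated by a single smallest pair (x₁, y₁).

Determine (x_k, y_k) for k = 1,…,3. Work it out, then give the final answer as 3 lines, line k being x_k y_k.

[14; 2,1,1,2,1,1,2,28] for √207; ℓ=8 ⇒ convergent index 7
a_0=14:  p_0=14·1+0=14,  q_0=14·0+1=1
…
a_3=1:  p_3=1·43+29=72,  q_3=1·3+2=5
…
a_5=1:  p_5=1·187+72=259,  q_5=1·13+5=18
a_6=1:  p_6=1·259+187=446,  q_6=1·18+13=31
a_7=2:  p_7=2·446+259=1151,  q_7=2·31+18=80
fundamental: x₁=1151, y₁=80  (since 1324801 − 207·6400 = 1)
(x_2, y_2) = (1151·1151 + 207·80·80, 1151·80 + 80·1151) = (2649601, 184160)
(x_3, y_3) = (1151·2649601 + 207·80·184160, 1151·184160 + 80·2649601) = (6099380351, 423936240)

1151 80
2649601 184160
6099380351 423936240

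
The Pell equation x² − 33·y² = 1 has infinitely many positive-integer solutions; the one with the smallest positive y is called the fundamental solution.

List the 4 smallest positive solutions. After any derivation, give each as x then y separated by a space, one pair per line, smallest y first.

d=33: √d = [5; 1,2,1,10] (ℓ=4, even), read p_3/q_3
i=0: a=5 ⇒ p=5, q=1
…
i=2: a=2 ⇒ p=17, q=3
i=3: a=1 ⇒ p=23, q=4
→ (23, 4).  Check: 23²=529, 33·4²=528, difference 1.
(x_2, y_2) = (23·23 + 33·4·4, 23·4 + 4·23) = (1057, 184)
(x_3, y_3) = (23·1057 + 33·4·184, 23·184 + 4·1057) = (48599, 8460)
(x_4, y_4) = (23·48599 + 33·4·8460, 23·8460 + 4·48599) = (2234497, 388976)

23 4
1057 184
48599 8460
2234497 388976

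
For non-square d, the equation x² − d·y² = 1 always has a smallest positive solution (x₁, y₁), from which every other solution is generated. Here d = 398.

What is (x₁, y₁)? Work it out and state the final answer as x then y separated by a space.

399 20

[19; 1,18,1,38] for √398; ℓ=4 ⇒ convergent index 3
step 0: (19, 1)  from 19·(1,0) + (0,1)
…
step 2: (379, 19)  from 18·(20,1) + (19,1)
step 3: (399, 20)  from 1·(379,19) + (20,1)
→ (399, 20).  Check: 399²=159201, 398·20²=159200, difference 1.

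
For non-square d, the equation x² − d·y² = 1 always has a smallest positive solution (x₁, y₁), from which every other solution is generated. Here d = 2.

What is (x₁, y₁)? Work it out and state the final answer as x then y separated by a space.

√2 → a₀=1, period (2); ℓ=1 odd so k=1
a_0=1:  p_0=1·1+0=1,  q_0=1·0+1=1
a_1=2:  p_1=2·1+1=3,  q_1=2·1+0=2
(x₁, y₁) = (3, 2);  3² − 2·2² = 1 ✓

3 2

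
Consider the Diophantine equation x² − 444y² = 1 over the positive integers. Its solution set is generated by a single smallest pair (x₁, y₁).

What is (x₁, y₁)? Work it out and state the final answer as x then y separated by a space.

√444 → a₀=21, period (14,42); ℓ=2 even so k=1
step 0: (21, 1)  from 21·(1,0) + (0,1)
step 1: (295, 14)  from 14·(21,1) + (1,0)
→ (295, 14).  Check: 295²=87025, 444·14²=87024, difference 1.

295 14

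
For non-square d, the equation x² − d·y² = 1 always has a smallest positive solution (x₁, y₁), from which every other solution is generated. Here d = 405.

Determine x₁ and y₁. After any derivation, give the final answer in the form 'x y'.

161 8

√405 = [20; 8,40, …], period ℓ=2 (even) → k=1
step 0: (20, 1)  from 20·(1,0) + (0,1)
step 1: (161, 8)  from 8·(20,1) + (1,0)
(x₁, y₁) = (161, 8);  161² − 405·8² = 1 ✓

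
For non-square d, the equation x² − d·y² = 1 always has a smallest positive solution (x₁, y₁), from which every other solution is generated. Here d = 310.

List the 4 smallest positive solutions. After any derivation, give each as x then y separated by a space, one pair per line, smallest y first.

√310 → a₀=17, period (1,1,1,1,5,…,1,1,34); ℓ=16 even so k=15
i=0: a=17 ⇒ p=17, q=1
i=1: a=1 ⇒ p=18, q=1
…
i=4: a=1 ⇒ p=88, q=5
i=5: a=5 ⇒ p=493, q=28
i=6: a=3 ⇒ p=1567, q=89
i=7: a=1 ⇒ p=2060, q=117
i=8: a=2 ⇒ p=5687, q=323
i=9: a=1 ⇒ p=7747, q=440
i=10: a=3 ⇒ p=28928, q=1643
…
i=12: a=1 ⇒ p=181315, q=10298
…
i=14: a=1 ⇒ p=515017, q=29251
i=15: a=1 ⇒ p=848719, q=48204
fundamental: x₁=848719, y₁=48204  (since 720323940961 − 310·2323625616 = 1)
(x_2, y_2) = (848719·848719 + 310·48204·48204, 848719·48204 + 48204·848719) = (1440647881921, 81823301352)
(x_3, y_3) = (848719·1440647881921 + 310·48204·81823301352, 848719·81823301352 + 48204·1440647881921) = (2445410459391369679, 138889981000287972)
(x_4, y_4) = (848719·2445410459391369679 + 310·48204·138889981000287972, 848719·138889981000287972 + 48204·2445410459391369679) = (4150932639366927117300481, 235757131569084991314384)

848719 48204
1440647881921 81823301352
2445410459391369679 138889981000287972
4150932639366927117300481 235757131569084991314384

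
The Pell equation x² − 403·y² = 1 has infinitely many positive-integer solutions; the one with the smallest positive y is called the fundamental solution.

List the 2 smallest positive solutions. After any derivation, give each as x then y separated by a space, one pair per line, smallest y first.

[20; 13,2,1,3,1,3,1,2,13,40] for √403; ℓ=10 ⇒ convergent index 9
a_0=20:  p_0=20·1+0=20,  q_0=20·0+1=1
a_1=13:  p_1=13·20+1=261,  q_1=13·1+0=13
…
a_5=1:  p_5=1·2951+803=3754,  q_5=1·147+40=187
a_6=3:  p_6=3·3754+2951=14213,  q_6=3·187+147=708
…
a_8=2:  p_8=2·17967+14213=50147,  q_8=2·895+708=2498
a_9=13:  p_9=13·50147+17967=669878,  q_9=13·2498+895=33369
fundamental: x₁=669878, y₁=33369  (since 448736534884 − 403·1113490161 = 1)
(669878+33369√403)^2 = 897473069767 + 44706317964√403

669878 33369
897473069767 44706317964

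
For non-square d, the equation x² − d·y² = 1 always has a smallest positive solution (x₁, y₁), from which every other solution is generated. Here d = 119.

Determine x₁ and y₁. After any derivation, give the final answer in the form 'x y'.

d=119: √d = [10; 1,9,1,20] (ℓ=4, even), read p_3/q_3
i=0: a=10 ⇒ p=10, q=1
i=1: a=1 ⇒ p=11, q=1
i=2: a=9 ⇒ p=109, q=10
i=3: a=1 ⇒ p=120, q=11
(x₁, y₁) = (120, 11);  120² − 119·11² = 1 ✓

120 11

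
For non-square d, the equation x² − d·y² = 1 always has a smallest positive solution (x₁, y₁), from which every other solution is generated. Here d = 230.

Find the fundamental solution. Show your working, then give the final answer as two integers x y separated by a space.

91 6

[15; 6,30] for √230; ℓ=2 ⇒ convergent index 1
a_0=15:  p_0=15·1+0=15,  q_0=15·0+1=1
a_1=6:  p_1=6·15+1=91,  q_1=6·1+0=6
(x₁, y₁) = (91, 6);  91² − 230·6² = 1 ✓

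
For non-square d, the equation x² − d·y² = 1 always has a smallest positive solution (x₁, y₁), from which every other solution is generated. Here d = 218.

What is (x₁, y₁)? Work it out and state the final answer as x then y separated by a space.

√218 = [14; 1,3,3,1,28, …], period ℓ=5 (odd) → k=9
a_0=14:  p_0=14·1+0=14,  q_0=14·0+1=1
…
a_6=1:  p_6=1·7220+251=7471,  q_6=1·489+17=506
…
a_8=3:  p_8=3·29633+7471=96370,  q_8=3·2007+506=6527
a_9=1:  p_9=1·96370+29633=126003,  q_9=1·6527+2007=8534
→ (126003, 8534).  Check: 126003²=15876756009, 218·8534²=15876756008, difference 1.

126003 8534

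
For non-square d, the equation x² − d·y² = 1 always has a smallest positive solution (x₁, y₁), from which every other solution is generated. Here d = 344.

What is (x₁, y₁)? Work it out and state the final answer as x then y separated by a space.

[18; 1,1,4,1,3,1,4,1,1,36] for √344; ℓ=10 ⇒ convergent index 9
i=0: a=18 ⇒ p=18, q=1
…
i=2: a=1 ⇒ p=37, q=2
i=3: a=4 ⇒ p=167, q=9
i=4: a=1 ⇒ p=204, q=11
i=5: a=3 ⇒ p=779, q=42
…
i=7: a=4 ⇒ p=4711, q=254
i=8: a=1 ⇒ p=5694, q=307
i=9: a=1 ⇒ p=10405, q=561
(x₁, y₁) = (10405, 561);  10405² − 344·561² = 1 ✓

10405 561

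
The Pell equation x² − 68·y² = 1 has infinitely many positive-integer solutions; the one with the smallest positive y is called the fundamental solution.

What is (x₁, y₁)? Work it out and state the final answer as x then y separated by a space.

33 4

[8; 4,16] for √68; ℓ=2 ⇒ convergent index 1
k=0  a_k=8  p_k/q_k = 8/1
k=1  a_k=4  p_k/q_k = 33/4
(x₁, y₁) = (33, 4);  33² − 68·4² = 1 ✓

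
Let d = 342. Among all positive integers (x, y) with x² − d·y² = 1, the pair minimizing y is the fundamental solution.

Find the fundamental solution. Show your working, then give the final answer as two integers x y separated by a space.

[18; 2,36] for √342; ℓ=2 ⇒ convergent index 1
k=0  a_k=18  p_k/q_k = 18/1
k=1  a_k=2  p_k/q_k = 37/2
(x₁, y₁) = (37, 2);  37² − 342·2² = 1 ✓

37 2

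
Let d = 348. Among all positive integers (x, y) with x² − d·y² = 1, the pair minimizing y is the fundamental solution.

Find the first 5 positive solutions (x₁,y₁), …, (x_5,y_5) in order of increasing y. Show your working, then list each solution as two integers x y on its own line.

d=348: √d = [18; 1,1,1,8,1,1,1,36] (ℓ=8, even), read p_7/q_7
step 0: (18, 1)  from 18·(1,0) + (0,1)
…
step 2: (37, 2)  from 1·(19,1) + (18,1)
…
step 4: (485, 26)  from 8·(56,3) + (37,2)
step 5: (541, 29)  from 1·(485,26) + (56,3)
step 6: (1026, 55)  from 1·(541,29) + (485,26)
step 7: (1567, 84)  from 1·(1026,55) + (541,29)
fundamental: x₁=1567, y₁=84  (since 2455489 − 348·7056 = 1)
n=2: (1567,84)∘(1567,84) = (1567·1567+348·84·84, 1567·84+84·1567) = (4910977,263256)
n=3: (4910977,263256)∘(1567,84) = (1567·4910977+348·84·263256, 1567·263256+84·4910977) = (15391000351,825044220)
n=4: (15391000351,825044220)∘(1567,84) = (1567·15391000351+348·84·825044220, 1567·825044220+84·15391000351) = (48235390189057,2585688322224)
n=5: (48235390189057,2585688322224)∘(1567,84) = (1567·48235390189057+348·84·2585688322224, 1567·2585688322224+84·48235390189057) = (151169697461504287,8103546376805796)

1567 84
4910977 263256
15391000351 825044220
48235390189057 2585688322224
151169697461504287 8103546376805796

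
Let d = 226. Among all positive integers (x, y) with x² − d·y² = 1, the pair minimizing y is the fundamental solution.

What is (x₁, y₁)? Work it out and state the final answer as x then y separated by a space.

√226 → a₀=15, period (30); ℓ=1 odd so k=1
a_0=15:  p_0=15·1+0=15,  q_0=15·0+1=1
a_1=30:  p_1=30·15+1=451,  q_1=30·1+0=30
fundamental: x₁=451, y₁=30  (since 203401 − 226·900 = 1)

451 30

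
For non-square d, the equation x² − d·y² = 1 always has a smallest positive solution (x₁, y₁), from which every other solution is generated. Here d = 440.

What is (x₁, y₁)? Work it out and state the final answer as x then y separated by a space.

21 1

[20; 1,40] for √440; ℓ=2 ⇒ convergent index 1
k=0  a_k=20  p_k/q_k = 20/1
k=1  a_k=1  p_k/q_k = 21/1
fundamental: x₁=21, y₁=1  (since 441 − 440·1 = 1)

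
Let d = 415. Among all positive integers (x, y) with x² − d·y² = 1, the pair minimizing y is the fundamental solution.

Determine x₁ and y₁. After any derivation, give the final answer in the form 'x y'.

d=415: √d = [20; 2,1,2,4,6,…,1,2,40] (ℓ=16, even), read p_15/q_15
a_0=20:  p_0=20·1+0=20,  q_0=20·0+1=1
…
a_4=4:  p_4=4·163+61=713,  q_4=4·8+3=35
…
a_6=1:  p_6=1·4441+713=5154,  q_6=1·218+35=253
…
a_9=1:  p_9=1·33939+9595=43534,  q_9=1·1666+471=2137
…
a_11=6:  p_11=6·77473+43534=508372,  q_11=6·3803+2137=24955
…
a_14=1:  p_14=1·4730294+2110961=6841255,  q_14=1·232201+103623=335824
a_15=2:  p_15=2·6841255+4730294=18412804,  q_15=2·335824+232201=903849
fundamental: x₁=18412804, y₁=903849  (since 339031351142416 − 415·816943014801 = 1)

18412804 903849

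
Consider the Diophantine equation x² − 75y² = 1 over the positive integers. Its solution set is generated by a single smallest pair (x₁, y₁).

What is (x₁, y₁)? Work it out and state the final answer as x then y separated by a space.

√75 → a₀=8, period (1,1,1,16); ℓ=4 even so k=3
step 0: (8, 1)  from 8·(1,0) + (0,1)
step 1: (9, 1)  from 1·(8,1) + (1,0)
step 2: (17, 2)  from 1·(9,1) + (8,1)
step 3: (26, 3)  from 1·(17,2) + (9,1)
→ (26, 3).  Check: 26²=676, 75·3²=675, difference 1.

26 3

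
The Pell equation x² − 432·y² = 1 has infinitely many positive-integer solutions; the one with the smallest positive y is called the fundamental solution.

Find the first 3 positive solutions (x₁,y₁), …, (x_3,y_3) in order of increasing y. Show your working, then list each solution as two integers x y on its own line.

1351 65
3650401 175630
9863382151 474552195

√432 → a₀=20, period (1,3,1,1,1,3,1,40); ℓ=8 even so k=7
i=0: a=20 ⇒ p=20, q=1
i=1: a=1 ⇒ p=21, q=1
…
i=3: a=1 ⇒ p=104, q=5
…
i=5: a=1 ⇒ p=291, q=14
i=6: a=3 ⇒ p=1060, q=51
i=7: a=1 ⇒ p=1351, q=65
→ (1351, 65).  Check: 1351²=1825201, 432·65²=1825200, difference 1.
k=2:  x_2 = 1351·1351+432·65·65 = 3650401,  y_2 = 1351·65+65·1351 = 175630
k=3:  x_3 = 1351·3650401+432·65·175630 = 9863382151,  y_3 = 1351·175630+65·3650401 = 474552195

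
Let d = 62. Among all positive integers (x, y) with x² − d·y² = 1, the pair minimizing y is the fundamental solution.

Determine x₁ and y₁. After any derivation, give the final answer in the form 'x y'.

63 8

√62 → a₀=7, period (1,6,1,14); ℓ=4 even so k=3
step 0: (7, 1)  from 7·(1,0) + (0,1)
step 1: (8, 1)  from 1·(7,1) + (1,0)
step 2: (55, 7)  from 6·(8,1) + (7,1)
step 3: (63, 8)  from 1·(55,7) + (8,1)
→ (63, 8).  Check: 63²=3969, 62·8²=3968, difference 1.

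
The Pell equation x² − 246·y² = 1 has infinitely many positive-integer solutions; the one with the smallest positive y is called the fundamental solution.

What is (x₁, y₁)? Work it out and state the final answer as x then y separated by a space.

√246 → a₀=15, period (1,2,5,1,14,1,5,2,1,30); ℓ=10 even so k=9
a_0=15:  p_0=15·1+0=15,  q_0=15·0+1=1
…
a_3=5:  p_3=5·47+16=251,  q_3=5·3+1=16
…
a_6=1:  p_6=1·4423+298=4721,  q_6=1·282+19=301
a_7=5:  p_7=5·4721+4423=28028,  q_7=5·301+282=1787
a_8=2:  p_8=2·28028+4721=60777,  q_8=2·1787+301=3875
a_9=1:  p_9=1·60777+28028=88805,  q_9=1·3875+1787=5662
fundamental: x₁=88805, y₁=5662  (since 7886328025 − 246·32058244 = 1)

88805 5662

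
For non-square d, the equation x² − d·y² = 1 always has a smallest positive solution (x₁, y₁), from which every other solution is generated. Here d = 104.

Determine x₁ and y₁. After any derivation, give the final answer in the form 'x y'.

51 5

√104 = [10; 5,20, …], period ℓ=2 (even) → k=1
step 0: (10, 1)  from 10·(1,0) + (0,1)
step 1: (51, 5)  from 5·(10,1) + (1,0)
(x₁, y₁) = (51, 5);  51² − 104·5² = 1 ✓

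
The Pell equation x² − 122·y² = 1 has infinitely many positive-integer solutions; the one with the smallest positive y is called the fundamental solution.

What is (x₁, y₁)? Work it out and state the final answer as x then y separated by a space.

243 22

[11; 22] for √122; ℓ=1 ⇒ convergent index 1
k=0  a_k=11  p_k/q_k = 11/1
k=1  a_k=22  p_k/q_k = 243/22
(x₁, y₁) = (243, 22);  243² − 122·22² = 1 ✓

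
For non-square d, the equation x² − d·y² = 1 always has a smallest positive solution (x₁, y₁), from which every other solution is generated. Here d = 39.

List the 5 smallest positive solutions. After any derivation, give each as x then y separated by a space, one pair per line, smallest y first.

25 4
1249 200
62425 9996
3120001 499600
155937625 24970004

√39 → a₀=6, period (4,12); ℓ=2 even so k=1
k=0  a_k=6  p_k/q_k = 6/1
k=1  a_k=4  p_k/q_k = 25/4
(x₁, y₁) = (25, 4);  25² − 39·4² = 1 ✓
k=2:  x_2 = 25·25+39·4·4 = 1249,  y_2 = 25·4+4·25 = 200
k=3:  x_3 = 25·1249+39·4·200 = 62425,  y_3 = 25·200+4·1249 = 9996
k=4:  x_4 = 25·62425+39·4·9996 = 3120001,  y_4 = 25·9996+4·62425 = 499600
k=5:  x_5 = 25·3120001+39·4·499600 = 155937625,  y_5 = 25·499600+4·3120001 = 24970004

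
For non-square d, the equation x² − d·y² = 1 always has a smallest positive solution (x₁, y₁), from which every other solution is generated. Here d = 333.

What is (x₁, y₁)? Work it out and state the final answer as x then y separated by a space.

73 4

d=333: √d = [18; 4,36] (ℓ=2, even), read p_1/q_1
a_0=18:  p_0=18·1+0=18,  q_0=18·0+1=1
a_1=4:  p_1=4·18+1=73,  q_1=4·1+0=4
→ (73, 4).  Check: 73²=5329, 333·4²=5328, difference 1.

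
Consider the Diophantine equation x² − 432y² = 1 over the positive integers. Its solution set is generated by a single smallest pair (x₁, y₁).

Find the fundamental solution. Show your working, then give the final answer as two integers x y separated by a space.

√432 → a₀=20, period (1,3,1,1,1,3,1,40); ℓ=8 even so k=7
step 0: (20, 1)  from 20·(1,0) + (0,1)
…
step 3: (104, 5)  from 1·(83,4) + (21,1)
step 4: (187, 9)  from 1·(104,5) + (83,4)
step 5: (291, 14)  from 1·(187,9) + (104,5)
step 6: (1060, 51)  from 3·(291,14) + (187,9)
step 7: (1351, 65)  from 1·(1060,51) + (291,14)
→ (1351, 65).  Check: 1351²=1825201, 432·65²=1825200, difference 1.

1351 65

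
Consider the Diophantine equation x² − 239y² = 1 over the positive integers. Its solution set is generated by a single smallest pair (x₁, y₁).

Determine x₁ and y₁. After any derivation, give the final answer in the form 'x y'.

6195120 400729

d=239: √d = [15; 2,5,1,2,4,15,4,2,1,5,2,30] (ℓ=12, even), read p_11/q_11
step 0: (15, 1)  from 15·(1,0) + (0,1)
step 1: (31, 2)  from 2·(15,1) + (1,0)
step 2: (170, 11)  from 5·(31,2) + (15,1)
step 3: (201, 13)  from 1·(170,11) + (31,2)
step 4: (572, 37)  from 2·(201,13) + (170,11)
step 5: (2489, 161)  from 4·(572,37) + (201,13)
…
step 8: (346141, 22390)  from 2·(154117,9969) + (37907,2452)
step 9: (500258, 32359)  from 1·(346141,22390) + (154117,9969)
step 10: (2847431, 184185)  from 5·(500258,32359) + (346141,22390)
step 11: (6195120, 400729)  from 2·(2847431,184185) + (500258,32359)
→ (6195120, 400729).  Check: 6195120²=38379511814400, 239·400729²=38379511814399, difference 1.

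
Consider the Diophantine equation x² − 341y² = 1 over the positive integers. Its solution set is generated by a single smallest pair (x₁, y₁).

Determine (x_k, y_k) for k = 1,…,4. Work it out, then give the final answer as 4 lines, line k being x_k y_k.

10626551 575460
225847172311201 12230310076920
4799952989541519968951 259932027556408030380
102013890481930631287980124801 5524361894723138392975161840

d=341: √d = [18; 2,6,1,8,2,…,6,2,36] (ℓ=14, even), read p_13/q_13
i=0: a=18 ⇒ p=18, q=1
i=1: a=2 ⇒ p=37, q=2
i=2: a=6 ⇒ p=240, q=13
…
i=5: a=2 ⇒ p=5189, q=281
…
i=7: a=2 ⇒ p=20479, q=1109
…
i=10: a=8 ⇒ p=641940, q=34763
i=11: a=1 ⇒ p=718667, q=38918
i=12: a=6 ⇒ p=4953942, q=268271
i=13: a=2 ⇒ p=10626551, q=575460
→ (10626551, 575460).  Check: 10626551²=112923586155601, 341·575460²=112923586155600, difference 1.
k=2:  x_2 = 10626551·10626551+341·575460·575460 = 225847172311201,  y_2 = 10626551·575460+575460·10626551 = 12230310076920
k=3:  x_3 = 10626551·225847172311201+341·575460·12230310076920 = 4799952989541519968951,  y_3 = 10626551·12230310076920+575460·225847172311201 = 259932027556408030380
k=4:  x_4 = 10626551·4799952989541519968951+341·575460·259932027556408030380 = 102013890481930631287980124801,  y_4 = 10626551·259932027556408030380+575460·4799952989541519968951 = 5524361894723138392975161840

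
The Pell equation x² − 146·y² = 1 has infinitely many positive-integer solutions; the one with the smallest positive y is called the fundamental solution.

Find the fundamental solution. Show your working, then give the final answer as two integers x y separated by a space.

d=146: √d = [12; 12,24] (ℓ=2, even), read p_1/q_1
step 0: (12, 1)  from 12·(1,0) + (0,1)
step 1: (145, 12)  from 12·(12,1) + (1,0)
(x₁, y₁) = (145, 12);  145² − 146·12² = 1 ✓

145 12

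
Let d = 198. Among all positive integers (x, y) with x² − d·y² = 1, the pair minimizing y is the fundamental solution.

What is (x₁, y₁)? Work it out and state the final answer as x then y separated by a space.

d=198: √d = [14; 14,28] (ℓ=2, even), read p_1/q_1
i=0: a=14 ⇒ p=14, q=1
i=1: a=14 ⇒ p=197, q=14
fundamental: x₁=197, y₁=14  (since 38809 − 198·196 = 1)

197 14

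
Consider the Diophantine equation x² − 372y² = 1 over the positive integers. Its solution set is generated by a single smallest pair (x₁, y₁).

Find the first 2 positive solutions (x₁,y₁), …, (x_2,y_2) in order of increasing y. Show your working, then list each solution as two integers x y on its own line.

12151 630
295293601 15310260

√372 = [19; 3,2,12,2,3,38, …], period ℓ=6 (even) → k=5
i=0: a=19 ⇒ p=19, q=1
…
i=2: a=2 ⇒ p=135, q=7
i=3: a=12 ⇒ p=1678, q=87
i=4: a=2 ⇒ p=3491, q=181
i=5: a=3 ⇒ p=12151, q=630
fundamental: x₁=12151, y₁=630  (since 147646801 − 372·396900 = 1)
k=2:  x_2 = 12151·12151+372·630·630 = 295293601,  y_2 = 12151·630+630·12151 = 15310260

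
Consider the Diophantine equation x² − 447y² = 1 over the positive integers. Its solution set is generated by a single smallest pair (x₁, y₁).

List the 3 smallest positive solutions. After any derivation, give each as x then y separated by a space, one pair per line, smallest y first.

√447 = [21; 7,42, …], period ℓ=2 (even) → k=1
a_0=21:  p_0=21·1+0=21,  q_0=21·0+1=1
a_1=7:  p_1=7·21+1=148,  q_1=7·1+0=7
→ (148, 7).  Check: 148²=21904, 447·7²=21903, difference 1.
k=2:  x_2 = 148·148+447·7·7 = 43807,  y_2 = 148·7+7·148 = 2072
k=3:  x_3 = 148·43807+447·7·2072 = 12966724,  y_3 = 148·2072+7·43807 = 613305

148 7
43807 2072
12966724 613305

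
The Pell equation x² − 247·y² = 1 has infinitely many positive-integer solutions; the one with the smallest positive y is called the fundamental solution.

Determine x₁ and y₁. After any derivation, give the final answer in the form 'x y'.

[15; 1,2,1,1,9,1,9,1,1,2,1,30] for √247; ℓ=12 ⇒ convergent index 11
a_0=15:  p_0=15·1+0=15,  q_0=15·0+1=1
a_1=1:  p_1=1·15+1=16,  q_1=1·1+0=1
a_2=2:  p_2=2·16+15=47,  q_2=2·1+1=3
a_3=1:  p_3=1·47+16=63,  q_3=1·3+1=4
a_4=1:  p_4=1·63+47=110,  q_4=1·4+3=7
a_5=9:  p_5=9·110+63=1053,  q_5=9·7+4=67
a_6=1:  p_6=1·1053+110=1163,  q_6=1·67+7=74
…
a_8=1:  p_8=1·11520+1163=12683,  q_8=1·733+74=807
…
a_10=2:  p_10=2·24203+12683=61089,  q_10=2·1540+807=3887
a_11=1:  p_11=1·61089+24203=85292,  q_11=1·3887+1540=5427
fundamental: x₁=85292, y₁=5427  (since 7274725264 − 247·29452329 = 1)

85292 5427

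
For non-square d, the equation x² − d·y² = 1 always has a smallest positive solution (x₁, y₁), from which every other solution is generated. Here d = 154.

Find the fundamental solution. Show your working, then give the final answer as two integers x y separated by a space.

√154 = [12; 2,2,3,1,2,1,3,2,2,24, …], period ℓ=10 (even) → k=9
a_0=12:  p_0=12·1+0=12,  q_0=12·0+1=1
a_1=2:  p_1=2·12+1=25,  q_1=2·1+0=2
a_2=2:  p_2=2·25+12=62,  q_2=2·2+1=5
a_3=3:  p_3=3·62+25=211,  q_3=3·5+2=17
…
a_5=2:  p_5=2·273+211=757,  q_5=2·22+17=61
a_6=1:  p_6=1·757+273=1030,  q_6=1·61+22=83
a_7=3:  p_7=3·1030+757=3847,  q_7=3·83+61=310
a_8=2:  p_8=2·3847+1030=8724,  q_8=2·310+83=703
a_9=2:  p_9=2·8724+3847=21295,  q_9=2·703+310=1716
(x₁, y₁) = (21295, 1716);  21295² − 154·1716² = 1 ✓

21295 1716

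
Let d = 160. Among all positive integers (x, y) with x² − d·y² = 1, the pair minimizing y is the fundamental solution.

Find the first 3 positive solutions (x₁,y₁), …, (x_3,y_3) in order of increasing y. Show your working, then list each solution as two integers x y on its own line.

[12; 1,1,1,5,1,1,1,24] for √160; ℓ=8 ⇒ convergent index 7
a_0=12:  p_0=12·1+0=12,  q_0=12·0+1=1
…
a_5=1:  p_5=1·215+38=253,  q_5=1·17+3=20
a_6=1:  p_6=1·253+215=468,  q_6=1·20+17=37
a_7=1:  p_7=1·468+253=721,  q_7=1·37+20=57
fundamental: x₁=721, y₁=57  (since 519841 − 160·3249 = 1)
(721+57√160)^2 = 1039681 + 82194√160
(721+57√160)^3 = 1499219281 + 118523691√160

721 57
1039681 82194
1499219281 118523691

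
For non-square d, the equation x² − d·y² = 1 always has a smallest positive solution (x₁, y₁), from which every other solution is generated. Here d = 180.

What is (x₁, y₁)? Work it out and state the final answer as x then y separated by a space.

161 12

√180 = [13; 2,2,2,26, …], period ℓ=4 (even) → k=3
step 0: (13, 1)  from 13·(1,0) + (0,1)
step 1: (27, 2)  from 2·(13,1) + (1,0)
step 2: (67, 5)  from 2·(27,2) + (13,1)
step 3: (161, 12)  from 2·(67,5) + (27,2)
(x₁, y₁) = (161, 12);  161² − 180·12² = 1 ✓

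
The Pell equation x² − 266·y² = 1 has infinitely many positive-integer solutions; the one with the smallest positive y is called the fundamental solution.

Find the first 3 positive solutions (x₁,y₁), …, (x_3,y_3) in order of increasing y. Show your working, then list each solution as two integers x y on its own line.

[16; 3,4,3,32] for √266; ℓ=4 ⇒ convergent index 3
i=0: a=16 ⇒ p=16, q=1
…
i=2: a=4 ⇒ p=212, q=13
i=3: a=3 ⇒ p=685, q=42
→ (685, 42).  Check: 685²=469225, 266·42²=469224, difference 1.
(x_2, y_2) = (685·685 + 266·42·42, 685·42 + 42·685) = (938449, 57540)
(x_3, y_3) = (685·938449 + 266·42·57540, 685·57540 + 42·938449) = (1285674445, 78829758)

685 42
938449 57540
1285674445 78829758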